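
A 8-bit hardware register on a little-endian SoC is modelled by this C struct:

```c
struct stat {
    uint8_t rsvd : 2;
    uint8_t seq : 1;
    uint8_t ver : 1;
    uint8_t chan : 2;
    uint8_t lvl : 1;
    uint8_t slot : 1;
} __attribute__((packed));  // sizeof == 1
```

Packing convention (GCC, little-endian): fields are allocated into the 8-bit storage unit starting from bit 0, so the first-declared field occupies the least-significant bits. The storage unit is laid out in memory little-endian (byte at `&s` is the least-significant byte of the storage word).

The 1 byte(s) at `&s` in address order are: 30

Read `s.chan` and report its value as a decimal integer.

3

[0]=0x30 (little-endian) → word 0x30
rsvd [0+:2] = (word>>0) & 0x3 = 0
seq [2+:1] = (word>>2) & 0x1 = 0
ver [3+:1] = (word>>3) & 0x1 = 0
chan [4+:2] = (word>>4) & 0x3 = 3  ←
lvl [6+:1] = (word>>6) & 0x1 = 0
slot [7+:1] = (word>>7) & 0x1 = 0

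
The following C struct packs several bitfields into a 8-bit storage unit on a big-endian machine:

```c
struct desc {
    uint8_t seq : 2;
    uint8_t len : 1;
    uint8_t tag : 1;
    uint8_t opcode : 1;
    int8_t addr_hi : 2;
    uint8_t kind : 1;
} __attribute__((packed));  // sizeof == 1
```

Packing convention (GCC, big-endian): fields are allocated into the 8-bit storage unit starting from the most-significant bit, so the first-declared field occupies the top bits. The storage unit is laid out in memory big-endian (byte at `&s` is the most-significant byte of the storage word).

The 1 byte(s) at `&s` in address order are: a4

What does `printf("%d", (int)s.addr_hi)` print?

[0]=0xa4 (big-endian) → word 0xa4
seq [6+:2] = (word>>6) & 0x3 = 2
len [5+:1] = (word>>5) & 0x1 = 1
tag [4+:1] = (word>>4) & 0x1 = 0
opcode [3+:1] = (word>>3) & 0x1 = 0
addr_hi [1+:2] = (word>>1) & 0x3 = 2  ←
kind [0+:1] = (word>>0) & 0x1 = 0
addr_hi signed 2b, MSB=1: 2 - 4 = -2

-2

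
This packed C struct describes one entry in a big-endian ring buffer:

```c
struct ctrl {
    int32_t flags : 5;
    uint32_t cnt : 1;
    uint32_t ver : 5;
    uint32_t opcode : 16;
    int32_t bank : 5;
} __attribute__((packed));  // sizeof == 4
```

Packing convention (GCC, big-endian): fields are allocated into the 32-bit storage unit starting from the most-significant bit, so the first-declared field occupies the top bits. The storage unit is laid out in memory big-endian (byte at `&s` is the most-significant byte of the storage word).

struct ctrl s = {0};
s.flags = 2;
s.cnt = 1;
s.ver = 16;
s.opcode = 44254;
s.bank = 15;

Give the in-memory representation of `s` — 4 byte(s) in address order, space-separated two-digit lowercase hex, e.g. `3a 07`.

16 15 9b cf

[27+:5] flags=2 & 0x1f = 0x2; word=0x10000000
[26+:1] cnt=1 & 0x1 = 0x1; word=0x14000000
[21+:5] ver=16 & 0x1f = 0x10; word=0x16000000
[5+:16] opcode=44254 & 0xffff = 0xacde; word=0x16159bc0
[0+:5] bank=15 & 0x1f = 0xf; word=0x16159bcf
word = 0x16159bcf → big-endian bytes:
  [0]=0x16  [1]=0x15  [2]=0x9b  [3]=0xcf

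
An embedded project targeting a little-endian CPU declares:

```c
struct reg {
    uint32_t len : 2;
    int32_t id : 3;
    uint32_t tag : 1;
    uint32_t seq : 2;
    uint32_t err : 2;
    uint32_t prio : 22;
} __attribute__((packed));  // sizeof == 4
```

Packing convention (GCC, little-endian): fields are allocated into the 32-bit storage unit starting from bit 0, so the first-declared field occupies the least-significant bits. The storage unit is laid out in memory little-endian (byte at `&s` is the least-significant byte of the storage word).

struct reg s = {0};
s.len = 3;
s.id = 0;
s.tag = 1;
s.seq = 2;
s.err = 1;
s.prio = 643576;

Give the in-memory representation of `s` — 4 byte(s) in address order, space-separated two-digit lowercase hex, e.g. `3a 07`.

a3 e1 47 27

len:2 = 3 → 0x3 << 0 → word 0x00000003
id:3 = 0 → 0x0 << 2 → word 0x00000003
tag:1 = 1 → 0x1 << 5 → word 0x00000023
seq:2 = 2 → 0x2 << 6 → word 0x000000a3
err:2 = 1 → 0x1 << 8 → word 0x000001a3
prio:22 = 643576 → 0x9d1f8 << 10 → word 0x2747e1a3
word = 0x2747e1a3 → little-endian bytes:
  [0]=0xa3  [1]=0xe1  [2]=0x47  [3]=0x27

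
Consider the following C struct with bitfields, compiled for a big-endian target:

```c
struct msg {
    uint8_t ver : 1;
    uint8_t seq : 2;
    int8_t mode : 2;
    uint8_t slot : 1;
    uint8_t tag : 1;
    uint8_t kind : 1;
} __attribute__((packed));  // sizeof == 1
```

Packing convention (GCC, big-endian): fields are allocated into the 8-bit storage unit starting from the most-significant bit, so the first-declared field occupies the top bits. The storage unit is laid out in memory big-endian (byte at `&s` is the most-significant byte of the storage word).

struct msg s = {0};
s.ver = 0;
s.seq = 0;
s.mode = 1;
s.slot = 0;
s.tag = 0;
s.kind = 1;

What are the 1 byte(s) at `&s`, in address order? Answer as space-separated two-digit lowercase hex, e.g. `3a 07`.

09

ver:1 = 0 → 0x0 << 7 → word 0x00
seq:2 = 0 → 0x0 << 5 → word 0x00
mode:2 = 1 → 0x1 << 3 → word 0x08
slot:1 = 0 → 0x0 << 2 → word 0x08
tag:1 = 0 → 0x0 << 1 → word 0x08
kind:1 = 1 → 0x1 << 0 → word 0x09
word = 0x09 → big-endian bytes:
  [0]=0x09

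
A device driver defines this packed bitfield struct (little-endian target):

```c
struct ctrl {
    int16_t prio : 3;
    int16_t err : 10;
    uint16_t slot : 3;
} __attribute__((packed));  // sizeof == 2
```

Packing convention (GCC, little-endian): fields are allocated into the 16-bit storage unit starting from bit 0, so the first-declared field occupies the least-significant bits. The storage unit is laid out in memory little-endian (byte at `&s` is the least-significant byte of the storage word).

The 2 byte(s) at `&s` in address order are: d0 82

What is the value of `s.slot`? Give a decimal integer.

4

[0]=0xd0 [1]=0x82 (little-endian) → word 0x82d0
prio:3 @ bit 0 → (0x82d0>>0)&0x7 = 0x0
err:10 @ bit 3 → (0x82d0>>3)&0x3ff = 0x5a
slot:3 @ bit 13 → (0x82d0>>13)&0x7 = 0x4  ←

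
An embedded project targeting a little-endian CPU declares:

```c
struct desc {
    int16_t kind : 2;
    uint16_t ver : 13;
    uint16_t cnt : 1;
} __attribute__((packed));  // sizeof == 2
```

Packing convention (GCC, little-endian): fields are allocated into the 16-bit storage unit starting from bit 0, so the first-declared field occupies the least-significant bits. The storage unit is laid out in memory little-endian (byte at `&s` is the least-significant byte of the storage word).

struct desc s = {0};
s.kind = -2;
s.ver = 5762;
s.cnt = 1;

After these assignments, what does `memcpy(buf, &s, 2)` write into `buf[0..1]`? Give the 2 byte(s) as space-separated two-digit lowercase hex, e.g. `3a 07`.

0a da

[0+:2] kind=-2 & 0x3 = 0x2; word=0x0002
[2+:13] ver=5762 & 0x1fff = 0x1682; word=0x5a0a
[15+:1] cnt=1 & 0x1 = 0x1; word=0xda0a
word = 0xda0a → little-endian bytes:
  [0]=0x0a  [1]=0xda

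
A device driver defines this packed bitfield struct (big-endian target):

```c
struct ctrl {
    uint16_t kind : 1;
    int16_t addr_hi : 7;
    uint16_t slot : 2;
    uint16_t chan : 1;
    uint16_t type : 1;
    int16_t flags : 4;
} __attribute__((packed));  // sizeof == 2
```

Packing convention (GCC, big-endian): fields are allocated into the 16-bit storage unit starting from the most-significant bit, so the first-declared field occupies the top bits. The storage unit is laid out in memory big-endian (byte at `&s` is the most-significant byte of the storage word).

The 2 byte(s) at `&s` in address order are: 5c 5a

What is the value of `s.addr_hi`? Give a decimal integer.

-36

[0]=0x5c [1]=0x5a (big-endian) → word 0x5c5a
kind [15+:1] = (word>>15) & 0x1 = 0
addr_hi [8+:7] = (word>>8) & 0x7f = 92  ←
slot [6+:2] = (word>>6) & 0x3 = 1
chan [5+:1] = (word>>5) & 0x1 = 0
type [4+:1] = (word>>4) & 0x1 = 1
flags [0+:4] = (word>>0) & 0xf = 10
addr_hi signed 7b, MSB=1: 92 - 128 = -36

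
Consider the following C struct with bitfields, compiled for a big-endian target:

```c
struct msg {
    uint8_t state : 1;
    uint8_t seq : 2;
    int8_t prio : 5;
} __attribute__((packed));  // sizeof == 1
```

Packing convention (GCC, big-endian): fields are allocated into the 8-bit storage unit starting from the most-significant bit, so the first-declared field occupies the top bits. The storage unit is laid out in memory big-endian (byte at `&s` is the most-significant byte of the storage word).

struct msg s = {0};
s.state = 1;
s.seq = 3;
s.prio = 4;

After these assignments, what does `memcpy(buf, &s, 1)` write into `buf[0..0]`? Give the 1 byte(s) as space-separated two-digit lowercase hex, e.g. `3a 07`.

e4

state (1b) val=1 bits=0x1 at bit 7: 0x80
seq (2b) val=3 bits=0x3 at bit 5: 0xe0
prio (5b) val=4 bits=0x4 at bit 0: 0xe4
word = 0xe4 → big-endian bytes:
  [0]=0xe4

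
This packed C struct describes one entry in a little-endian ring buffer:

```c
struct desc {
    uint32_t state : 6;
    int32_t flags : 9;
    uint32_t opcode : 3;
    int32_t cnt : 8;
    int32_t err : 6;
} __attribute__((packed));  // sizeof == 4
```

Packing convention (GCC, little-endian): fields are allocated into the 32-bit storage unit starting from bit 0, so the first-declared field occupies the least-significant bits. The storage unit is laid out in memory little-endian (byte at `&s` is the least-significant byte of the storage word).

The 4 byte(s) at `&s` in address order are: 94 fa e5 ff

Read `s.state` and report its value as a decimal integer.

20

[0]=0x94 [1]=0xfa [2]=0xe5 [3]=0xff (little-endian) → word 0xffe5fa94
state [0+:6] = (word>>0) & 0x3f = 20  ←
flags [6+:9] = (word>>6) & 0x1ff = 490
opcode [15+:3] = (word>>15) & 0x7 = 3
cnt [18+:8] = (word>>18) & 0xff = 249
err [26+:6] = (word>>26) & 0x3f = 63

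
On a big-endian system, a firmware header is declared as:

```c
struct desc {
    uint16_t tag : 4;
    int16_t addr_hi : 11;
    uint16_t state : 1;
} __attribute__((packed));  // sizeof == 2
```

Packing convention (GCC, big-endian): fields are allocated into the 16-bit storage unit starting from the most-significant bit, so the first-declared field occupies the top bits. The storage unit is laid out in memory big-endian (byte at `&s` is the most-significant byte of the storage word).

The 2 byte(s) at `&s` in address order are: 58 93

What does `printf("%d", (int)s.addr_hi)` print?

-951

[0]=0x58 [1]=0x93 (big-endian) → word 0x5893
tag [12+:4] = (word>>12) & 0xf = 5
addr_hi [1+:11] = (word>>1) & 0x7ff = 1097  ←
state [0+:1] = (word>>0) & 0x1 = 1
addr_hi signed 11b, MSB=1: 1097 - 2048 = -951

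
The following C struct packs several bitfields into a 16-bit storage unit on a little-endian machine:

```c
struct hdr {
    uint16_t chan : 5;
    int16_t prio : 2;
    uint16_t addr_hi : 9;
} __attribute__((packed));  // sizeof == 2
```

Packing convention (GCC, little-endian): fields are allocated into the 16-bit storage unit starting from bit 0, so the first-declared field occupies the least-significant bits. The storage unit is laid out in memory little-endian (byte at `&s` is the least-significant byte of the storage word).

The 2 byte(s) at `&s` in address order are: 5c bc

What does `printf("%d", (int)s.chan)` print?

28

[0]=0x5c [1]=0xbc (little-endian) → word 0xbc5c
chan [0+:5] = (word>>0) & 0x1f = 28  ←
prio [5+:2] = (word>>5) & 0x3 = 2
addr_hi [7+:9] = (word>>7) & 0x1ff = 376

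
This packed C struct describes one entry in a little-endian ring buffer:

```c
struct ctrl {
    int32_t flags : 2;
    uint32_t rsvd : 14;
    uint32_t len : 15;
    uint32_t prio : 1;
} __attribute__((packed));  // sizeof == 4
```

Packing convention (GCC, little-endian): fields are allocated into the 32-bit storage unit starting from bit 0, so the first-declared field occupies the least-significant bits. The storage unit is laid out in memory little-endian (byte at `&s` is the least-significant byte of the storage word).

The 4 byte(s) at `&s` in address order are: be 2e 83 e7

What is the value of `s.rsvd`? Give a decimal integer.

2991

[0]=0xbe [1]=0x2e [2]=0x83 [3]=0xe7 (little-endian) → word 0xe7832ebe
flags:2 @ bit 0 → (0xe7832ebe>>0)&0x3 = 0x2
rsvd:14 @ bit 2 → (0xe7832ebe>>2)&0x3fff = 0xbaf  ←
len:15 @ bit 16 → (0xe7832ebe>>16)&0x7fff = 0x6783
prio:1 @ bit 31 → (0xe7832ebe>>31)&0x1 = 0x1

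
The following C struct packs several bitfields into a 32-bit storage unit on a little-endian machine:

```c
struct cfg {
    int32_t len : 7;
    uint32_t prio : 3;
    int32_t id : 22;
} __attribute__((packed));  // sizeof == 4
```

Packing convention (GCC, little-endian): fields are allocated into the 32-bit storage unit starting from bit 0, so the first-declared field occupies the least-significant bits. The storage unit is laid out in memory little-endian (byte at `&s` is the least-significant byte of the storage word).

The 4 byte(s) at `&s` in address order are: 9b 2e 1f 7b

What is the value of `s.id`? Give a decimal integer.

2017227

[0]=0x9b [1]=0x2e [2]=0x1f [3]=0x7b (little-endian) → word 0x7b1f2e9b
len:7 @ bit 0 → (0x7b1f2e9b>>0)&0x7f = 0x1b
prio:3 @ bit 7 → (0x7b1f2e9b>>7)&0x7 = 0x5
id:22 @ bit 10 → (0x7b1f2e9b>>10)&0x3fffff = 0x1ec7cb  ←
id signed 22b, MSB=0: value = 2017227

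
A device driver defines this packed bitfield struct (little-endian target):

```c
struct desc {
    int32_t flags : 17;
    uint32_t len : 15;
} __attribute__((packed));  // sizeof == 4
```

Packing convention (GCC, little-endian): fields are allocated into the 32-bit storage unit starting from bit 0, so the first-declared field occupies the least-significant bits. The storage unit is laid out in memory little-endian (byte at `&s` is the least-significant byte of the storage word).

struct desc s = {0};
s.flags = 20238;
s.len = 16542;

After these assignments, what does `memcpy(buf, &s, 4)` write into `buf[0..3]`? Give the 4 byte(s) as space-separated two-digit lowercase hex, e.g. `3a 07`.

0e 4f 3c 81

[0+:17] flags=20238 & 0x1ffff = 0x4f0e; word=0x00004f0e
[17+:15] len=16542 & 0x7fff = 0x409e; word=0x813c4f0e
word = 0x813c4f0e → little-endian bytes:
  [0]=0x0e  [1]=0x4f  [2]=0x3c  [3]=0x81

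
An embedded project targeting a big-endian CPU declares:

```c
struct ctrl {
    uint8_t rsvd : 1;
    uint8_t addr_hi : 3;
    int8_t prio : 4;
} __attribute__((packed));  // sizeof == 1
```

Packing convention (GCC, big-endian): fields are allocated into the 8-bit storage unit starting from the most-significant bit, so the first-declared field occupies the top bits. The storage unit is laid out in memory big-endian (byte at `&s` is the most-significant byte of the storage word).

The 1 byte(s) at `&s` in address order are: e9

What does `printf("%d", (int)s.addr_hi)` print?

[0]=0xe9 (big-endian) → word 0xe9
rsvd:1 @ bit 7 → (0xe9>>7)&0x1 = 0x1
addr_hi:3 @ bit 4 → (0xe9>>4)&0x7 = 0x6  ←
prio:4 @ bit 0 → (0xe9>>0)&0xf = 0x9

6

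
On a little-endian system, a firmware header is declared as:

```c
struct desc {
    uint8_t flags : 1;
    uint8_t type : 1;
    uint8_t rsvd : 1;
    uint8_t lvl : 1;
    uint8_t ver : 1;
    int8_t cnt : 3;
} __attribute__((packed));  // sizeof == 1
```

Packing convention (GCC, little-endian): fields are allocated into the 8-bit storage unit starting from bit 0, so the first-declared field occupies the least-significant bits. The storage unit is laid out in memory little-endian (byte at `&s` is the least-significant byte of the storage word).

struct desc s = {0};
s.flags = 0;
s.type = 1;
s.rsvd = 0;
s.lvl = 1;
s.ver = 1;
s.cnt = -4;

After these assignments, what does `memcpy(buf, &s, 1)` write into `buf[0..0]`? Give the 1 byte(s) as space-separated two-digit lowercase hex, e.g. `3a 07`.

flags (1b) val=0 bits=0x0 at bit 0: 0x00
type (1b) val=1 bits=0x1 at bit 1: 0x02
rsvd (1b) val=0 bits=0x0 at bit 2: 0x02
lvl (1b) val=1 bits=0x1 at bit 3: 0x0a
ver (1b) val=1 bits=0x1 at bit 4: 0x1a
cnt (3b) val=-4 bits=0x4 at bit 5: 0x9a
word = 0x9a → little-endian bytes:
  [0]=0x9a

9a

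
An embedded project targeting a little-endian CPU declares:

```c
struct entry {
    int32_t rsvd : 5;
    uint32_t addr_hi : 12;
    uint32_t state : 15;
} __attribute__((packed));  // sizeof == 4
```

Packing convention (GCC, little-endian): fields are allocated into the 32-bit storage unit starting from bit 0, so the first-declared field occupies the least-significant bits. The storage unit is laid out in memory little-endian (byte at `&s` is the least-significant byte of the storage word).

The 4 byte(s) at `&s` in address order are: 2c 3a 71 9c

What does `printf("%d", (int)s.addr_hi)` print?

[0]=0x2c [1]=0x3a [2]=0x71 [3]=0x9c (little-endian) → word 0x9c713a2c
rsvd [0+:5] = (word>>0) & 0x1f = 12
addr_hi [5+:12] = (word>>5) & 0xfff = 2513  ←
state [17+:15] = (word>>17) & 0x7fff = 20024

2513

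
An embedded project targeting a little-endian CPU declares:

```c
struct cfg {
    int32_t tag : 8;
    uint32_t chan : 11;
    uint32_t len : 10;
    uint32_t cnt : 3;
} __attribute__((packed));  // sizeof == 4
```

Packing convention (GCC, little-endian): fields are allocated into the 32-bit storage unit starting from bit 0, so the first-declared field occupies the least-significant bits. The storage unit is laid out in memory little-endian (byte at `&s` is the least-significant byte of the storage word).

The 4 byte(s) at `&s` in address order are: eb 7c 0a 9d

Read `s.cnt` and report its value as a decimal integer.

[0]=0xeb [1]=0x7c [2]=0x0a [3]=0x9d (little-endian) → word 0x9d0a7ceb
tag [0+:8] = (word>>0) & 0xff = 235
chan [8+:11] = (word>>8) & 0x7ff = 636
len [19+:10] = (word>>19) & 0x3ff = 929
cnt [29+:3] = (word>>29) & 0x7 = 4  ←

4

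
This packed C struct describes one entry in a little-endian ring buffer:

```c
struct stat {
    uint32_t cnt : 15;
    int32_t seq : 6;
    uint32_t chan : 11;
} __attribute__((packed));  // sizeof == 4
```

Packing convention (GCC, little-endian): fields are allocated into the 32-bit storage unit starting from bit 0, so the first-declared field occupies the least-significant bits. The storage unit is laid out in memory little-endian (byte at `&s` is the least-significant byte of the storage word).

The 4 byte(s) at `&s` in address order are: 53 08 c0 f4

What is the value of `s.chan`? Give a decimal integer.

1958

[0]=0x53 [1]=0x08 [2]=0xc0 [3]=0xf4 (little-endian) → word 0xf4c00853
cnt [0+:15] = (word>>0) & 0x7fff = 2131
seq [15+:6] = (word>>15) & 0x3f = 0
chan [21+:11] = (word>>21) & 0x7ff = 1958  ←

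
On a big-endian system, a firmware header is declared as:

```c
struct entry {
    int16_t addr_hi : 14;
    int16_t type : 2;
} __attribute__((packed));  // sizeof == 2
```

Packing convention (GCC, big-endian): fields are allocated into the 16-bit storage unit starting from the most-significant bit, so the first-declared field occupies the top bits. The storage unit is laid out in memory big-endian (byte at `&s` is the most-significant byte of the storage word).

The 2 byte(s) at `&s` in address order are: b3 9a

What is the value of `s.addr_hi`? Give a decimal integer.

-4890

[0]=0xb3 [1]=0x9a (big-endian) → word 0xb39a
addr_hi:14 @ bit 2 → (0xb39a>>2)&0x3fff = 0x2ce6  ←
type:2 @ bit 0 → (0xb39a>>0)&0x3 = 0x2
addr_hi signed 14b, MSB=1: 11494 - 16384 = -4890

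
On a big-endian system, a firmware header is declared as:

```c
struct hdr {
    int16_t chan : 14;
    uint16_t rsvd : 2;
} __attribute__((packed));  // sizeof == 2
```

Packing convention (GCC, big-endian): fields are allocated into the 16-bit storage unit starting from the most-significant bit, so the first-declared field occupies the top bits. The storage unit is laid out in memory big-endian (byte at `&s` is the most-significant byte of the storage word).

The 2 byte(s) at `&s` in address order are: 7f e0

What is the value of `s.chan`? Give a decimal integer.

8184

[0]=0x7f [1]=0xe0 (big-endian) → word 0x7fe0
chan [2+:14] = (word>>2) & 0x3fff = 8184  ←
rsvd [0+:2] = (word>>0) & 0x3 = 0
chan signed 14b, MSB=0: value = 8184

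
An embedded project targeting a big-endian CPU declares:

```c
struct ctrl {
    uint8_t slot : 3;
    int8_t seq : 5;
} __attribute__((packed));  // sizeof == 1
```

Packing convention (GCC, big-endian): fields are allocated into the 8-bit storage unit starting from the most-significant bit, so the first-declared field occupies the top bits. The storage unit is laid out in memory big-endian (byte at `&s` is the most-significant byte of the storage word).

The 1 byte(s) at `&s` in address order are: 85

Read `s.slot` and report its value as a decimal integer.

[0]=0x85 (big-endian) → word 0x85
slot [5+:3] = (word>>5) & 0x7 = 4  ←
seq [0+:5] = (word>>0) & 0x1f = 5

4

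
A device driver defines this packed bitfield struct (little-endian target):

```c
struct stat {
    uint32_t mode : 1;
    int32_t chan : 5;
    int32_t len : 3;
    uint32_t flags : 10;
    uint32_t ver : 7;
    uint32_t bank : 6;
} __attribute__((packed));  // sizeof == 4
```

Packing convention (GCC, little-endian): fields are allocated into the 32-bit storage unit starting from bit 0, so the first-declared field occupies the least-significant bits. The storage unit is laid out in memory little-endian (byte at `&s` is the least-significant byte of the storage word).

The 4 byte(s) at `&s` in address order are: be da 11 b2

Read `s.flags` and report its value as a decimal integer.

237

[0]=0xbe [1]=0xda [2]=0x11 [3]=0xb2 (little-endian) → word 0xb211dabe
mode [0+:1] = (word>>0) & 0x1 = 0
chan [1+:5] = (word>>1) & 0x1f = 31
len [6+:3] = (word>>6) & 0x7 = 2
flags [9+:10] = (word>>9) & 0x3ff = 237  ←
ver [19+:7] = (word>>19) & 0x7f = 66
bank [26+:6] = (word>>26) & 0x3f = 44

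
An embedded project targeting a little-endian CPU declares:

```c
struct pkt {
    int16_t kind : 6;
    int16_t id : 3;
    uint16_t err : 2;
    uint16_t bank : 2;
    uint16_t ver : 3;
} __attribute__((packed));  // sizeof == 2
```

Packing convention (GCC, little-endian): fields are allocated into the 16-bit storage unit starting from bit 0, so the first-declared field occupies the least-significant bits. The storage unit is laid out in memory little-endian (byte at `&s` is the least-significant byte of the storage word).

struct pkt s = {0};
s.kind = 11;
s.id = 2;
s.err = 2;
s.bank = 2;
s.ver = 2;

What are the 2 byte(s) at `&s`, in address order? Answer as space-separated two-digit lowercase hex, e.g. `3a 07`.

8b 54

[0+:6] kind=11 & 0x3f = 0xb; word=0x000b
[6+:3] id=2 & 0x7 = 0x2; word=0x008b
[9+:2] err=2 & 0x3 = 0x2; word=0x048b
[11+:2] bank=2 & 0x3 = 0x2; word=0x148b
[13+:3] ver=2 & 0x7 = 0x2; word=0x548b
word = 0x548b → little-endian bytes:
  [0]=0x8b  [1]=0x54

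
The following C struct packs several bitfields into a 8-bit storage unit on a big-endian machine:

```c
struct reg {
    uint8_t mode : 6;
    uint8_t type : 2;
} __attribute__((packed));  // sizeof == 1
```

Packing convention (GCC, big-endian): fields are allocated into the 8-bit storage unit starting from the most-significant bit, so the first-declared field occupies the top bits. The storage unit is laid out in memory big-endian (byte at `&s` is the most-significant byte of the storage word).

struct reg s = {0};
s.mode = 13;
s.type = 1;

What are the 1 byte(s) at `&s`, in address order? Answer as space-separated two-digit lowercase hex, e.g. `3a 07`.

[2+:6] mode=13 & 0x3f = 0xd; word=0x34
[0+:2] type=1 & 0x3 = 0x1; word=0x35
word = 0x35 → big-endian bytes:
  [0]=0x35

35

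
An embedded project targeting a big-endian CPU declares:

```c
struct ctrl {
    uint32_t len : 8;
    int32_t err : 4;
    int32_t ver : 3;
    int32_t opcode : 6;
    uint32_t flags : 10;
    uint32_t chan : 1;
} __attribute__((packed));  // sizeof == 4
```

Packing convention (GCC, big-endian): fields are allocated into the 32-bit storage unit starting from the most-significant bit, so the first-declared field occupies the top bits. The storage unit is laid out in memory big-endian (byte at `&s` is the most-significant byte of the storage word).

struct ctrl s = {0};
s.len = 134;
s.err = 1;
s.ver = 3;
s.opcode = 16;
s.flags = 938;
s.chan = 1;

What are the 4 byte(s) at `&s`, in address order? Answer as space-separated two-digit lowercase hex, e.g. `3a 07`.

len:8 = 134 → 0x86 << 24 → word 0x86000000
err:4 = 1 → 0x1 << 20 → word 0x86100000
ver:3 = 3 → 0x3 << 17 → word 0x86160000
opcode:6 = 16 → 0x10 << 11 → word 0x86168000
flags:10 = 938 → 0x3aa << 1 → word 0x86168754
chan:1 = 1 → 0x1 << 0 → word 0x86168755
word = 0x86168755 → big-endian bytes:
  [0]=0x86  [1]=0x16  [2]=0x87  [3]=0x55

86 16 87 55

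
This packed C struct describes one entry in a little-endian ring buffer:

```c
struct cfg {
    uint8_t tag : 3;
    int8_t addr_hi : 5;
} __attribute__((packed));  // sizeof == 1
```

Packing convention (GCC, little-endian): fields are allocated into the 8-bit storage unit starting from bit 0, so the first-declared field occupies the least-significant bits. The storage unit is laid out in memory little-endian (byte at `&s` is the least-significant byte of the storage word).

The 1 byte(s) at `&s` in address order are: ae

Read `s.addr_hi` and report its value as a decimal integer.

-11

[0]=0xae (little-endian) → word 0xae
tag:3 @ bit 0 → (0xae>>0)&0x7 = 0x6
addr_hi:5 @ bit 3 → (0xae>>3)&0x1f = 0x15  ←
addr_hi signed 5b, MSB=1: 21 - 32 = -11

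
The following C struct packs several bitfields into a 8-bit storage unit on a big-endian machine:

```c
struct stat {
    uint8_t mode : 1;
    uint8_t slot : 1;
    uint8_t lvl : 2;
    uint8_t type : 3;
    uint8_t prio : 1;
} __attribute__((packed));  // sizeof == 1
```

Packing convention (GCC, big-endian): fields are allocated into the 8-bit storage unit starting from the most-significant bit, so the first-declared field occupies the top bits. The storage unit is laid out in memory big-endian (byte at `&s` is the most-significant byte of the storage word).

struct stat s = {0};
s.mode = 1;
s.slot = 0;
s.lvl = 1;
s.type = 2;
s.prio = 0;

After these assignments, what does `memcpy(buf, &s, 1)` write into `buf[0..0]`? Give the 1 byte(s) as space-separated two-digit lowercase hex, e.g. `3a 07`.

94

mode (1b) val=1 bits=0x1 at bit 7: 0x80
slot (1b) val=0 bits=0x0 at bit 6: 0x80
lvl (2b) val=1 bits=0x1 at bit 4: 0x90
type (3b) val=2 bits=0x2 at bit 1: 0x94
prio (1b) val=0 bits=0x0 at bit 0: 0x94
word = 0x94 → big-endian bytes:
  [0]=0x94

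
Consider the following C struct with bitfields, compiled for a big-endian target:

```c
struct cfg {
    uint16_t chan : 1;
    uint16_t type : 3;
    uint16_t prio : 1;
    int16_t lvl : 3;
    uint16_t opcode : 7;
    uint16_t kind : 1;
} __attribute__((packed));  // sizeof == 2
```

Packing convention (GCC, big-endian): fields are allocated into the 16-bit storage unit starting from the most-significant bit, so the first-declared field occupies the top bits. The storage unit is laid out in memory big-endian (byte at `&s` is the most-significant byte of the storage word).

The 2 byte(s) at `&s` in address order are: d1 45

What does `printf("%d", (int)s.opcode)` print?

[0]=0xd1 [1]=0x45 (big-endian) → word 0xd145
chan:1 @ bit 15 → (0xd145>>15)&0x1 = 0x1
type:3 @ bit 12 → (0xd145>>12)&0x7 = 0x5
prio:1 @ bit 11 → (0xd145>>11)&0x1 = 0x0
lvl:3 @ bit 8 → (0xd145>>8)&0x7 = 0x1
opcode:7 @ bit 1 → (0xd145>>1)&0x7f = 0x22  ←
kind:1 @ bit 0 → (0xd145>>0)&0x1 = 0x1

34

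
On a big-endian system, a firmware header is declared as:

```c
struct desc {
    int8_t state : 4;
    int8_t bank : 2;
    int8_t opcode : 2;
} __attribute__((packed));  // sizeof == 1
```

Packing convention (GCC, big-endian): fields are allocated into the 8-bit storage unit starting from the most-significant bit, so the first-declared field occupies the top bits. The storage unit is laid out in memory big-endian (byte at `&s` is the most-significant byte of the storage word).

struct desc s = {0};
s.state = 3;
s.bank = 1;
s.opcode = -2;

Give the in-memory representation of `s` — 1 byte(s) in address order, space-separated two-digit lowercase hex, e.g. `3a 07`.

36

[4+:4] state=3 & 0xf = 0x3; word=0x30
[2+:2] bank=1 & 0x3 = 0x1; word=0x34
[0+:2] opcode=-2 & 0x3 = 0x2; word=0x36
word = 0x36 → big-endian bytes:
  [0]=0x36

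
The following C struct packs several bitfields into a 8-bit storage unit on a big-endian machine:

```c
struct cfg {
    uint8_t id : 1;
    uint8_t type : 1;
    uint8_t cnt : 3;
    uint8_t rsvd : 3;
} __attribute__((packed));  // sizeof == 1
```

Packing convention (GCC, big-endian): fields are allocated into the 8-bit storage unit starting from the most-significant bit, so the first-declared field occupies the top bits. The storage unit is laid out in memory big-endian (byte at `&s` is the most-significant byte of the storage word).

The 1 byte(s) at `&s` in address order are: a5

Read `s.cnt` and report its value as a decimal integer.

4

[0]=0xa5 (big-endian) → word 0xa5
id:1 @ bit 7 → (0xa5>>7)&0x1 = 0x1
type:1 @ bit 6 → (0xa5>>6)&0x1 = 0x0
cnt:3 @ bit 3 → (0xa5>>3)&0x7 = 0x4  ←
rsvd:3 @ bit 0 → (0xa5>>0)&0x7 = 0x5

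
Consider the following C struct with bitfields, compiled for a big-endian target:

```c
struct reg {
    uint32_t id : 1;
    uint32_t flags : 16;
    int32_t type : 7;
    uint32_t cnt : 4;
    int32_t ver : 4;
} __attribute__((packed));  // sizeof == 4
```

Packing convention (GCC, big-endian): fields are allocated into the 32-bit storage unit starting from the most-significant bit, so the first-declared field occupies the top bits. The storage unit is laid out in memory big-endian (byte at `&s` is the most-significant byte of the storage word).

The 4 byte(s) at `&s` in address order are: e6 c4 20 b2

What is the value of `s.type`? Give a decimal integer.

32

[0]=0xe6 [1]=0xc4 [2]=0x20 [3]=0xb2 (big-endian) → word 0xe6c420b2
id:1 @ bit 31 → (0xe6c420b2>>31)&0x1 = 0x1
flags:16 @ bit 15 → (0xe6c420b2>>15)&0xffff = 0xcd88
type:7 @ bit 8 → (0xe6c420b2>>8)&0x7f = 0x20  ←
cnt:4 @ bit 4 → (0xe6c420b2>>4)&0xf = 0xb
ver:4 @ bit 0 → (0xe6c420b2>>0)&0xf = 0x2
type signed 7b, MSB=0: value = 32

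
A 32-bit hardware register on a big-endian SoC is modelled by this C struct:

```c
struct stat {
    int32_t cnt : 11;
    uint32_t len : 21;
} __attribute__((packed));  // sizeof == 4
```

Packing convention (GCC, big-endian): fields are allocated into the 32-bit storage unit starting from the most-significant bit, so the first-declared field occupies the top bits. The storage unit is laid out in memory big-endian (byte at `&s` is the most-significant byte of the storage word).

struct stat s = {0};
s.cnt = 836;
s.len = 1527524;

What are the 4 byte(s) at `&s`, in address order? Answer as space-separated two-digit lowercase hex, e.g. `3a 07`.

cnt:11 = 836 → 0x344 << 21 → word 0x68800000
len:21 = 1527524 → 0x174ee4 << 0 → word 0x68974ee4
word = 0x68974ee4 → big-endian bytes:
  [0]=0x68  [1]=0x97  [2]=0x4e  [3]=0xe4

68 97 4e e4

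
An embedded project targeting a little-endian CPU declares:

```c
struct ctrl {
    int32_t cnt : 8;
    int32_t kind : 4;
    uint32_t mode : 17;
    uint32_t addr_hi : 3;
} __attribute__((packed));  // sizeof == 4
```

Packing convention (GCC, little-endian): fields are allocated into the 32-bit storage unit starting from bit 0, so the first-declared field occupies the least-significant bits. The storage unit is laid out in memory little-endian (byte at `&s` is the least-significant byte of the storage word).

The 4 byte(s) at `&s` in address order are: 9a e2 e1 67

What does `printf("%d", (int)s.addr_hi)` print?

[0]=0x9a [1]=0xe2 [2]=0xe1 [3]=0x67 (little-endian) → word 0x67e1e29a
cnt:8 @ bit 0 → (0x67e1e29a>>0)&0xff = 0x9a
kind:4 @ bit 8 → (0x67e1e29a>>8)&0xf = 0x2
mode:17 @ bit 12 → (0x67e1e29a>>12)&0x1ffff = 0x7e1e
addr_hi:3 @ bit 29 → (0x67e1e29a>>29)&0x7 = 0x3  ←

3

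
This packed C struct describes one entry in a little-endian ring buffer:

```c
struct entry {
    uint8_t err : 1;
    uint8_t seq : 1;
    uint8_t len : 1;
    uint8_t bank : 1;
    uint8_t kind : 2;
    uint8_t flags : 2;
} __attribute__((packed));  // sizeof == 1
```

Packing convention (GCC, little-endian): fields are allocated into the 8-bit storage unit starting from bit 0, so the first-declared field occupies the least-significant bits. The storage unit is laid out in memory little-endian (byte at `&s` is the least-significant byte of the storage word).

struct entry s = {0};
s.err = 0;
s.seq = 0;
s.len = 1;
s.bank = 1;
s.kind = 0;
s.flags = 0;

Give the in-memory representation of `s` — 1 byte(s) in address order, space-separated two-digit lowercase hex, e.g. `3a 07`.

err (1b) val=0 bits=0x0 at bit 0: 0x00
seq (1b) val=0 bits=0x0 at bit 1: 0x00
len (1b) val=1 bits=0x1 at bit 2: 0x04
bank (1b) val=1 bits=0x1 at bit 3: 0x0c
kind (2b) val=0 bits=0x0 at bit 4: 0x0c
flags (2b) val=0 bits=0x0 at bit 6: 0x0c
word = 0x0c → little-endian bytes:
  [0]=0x0c

0c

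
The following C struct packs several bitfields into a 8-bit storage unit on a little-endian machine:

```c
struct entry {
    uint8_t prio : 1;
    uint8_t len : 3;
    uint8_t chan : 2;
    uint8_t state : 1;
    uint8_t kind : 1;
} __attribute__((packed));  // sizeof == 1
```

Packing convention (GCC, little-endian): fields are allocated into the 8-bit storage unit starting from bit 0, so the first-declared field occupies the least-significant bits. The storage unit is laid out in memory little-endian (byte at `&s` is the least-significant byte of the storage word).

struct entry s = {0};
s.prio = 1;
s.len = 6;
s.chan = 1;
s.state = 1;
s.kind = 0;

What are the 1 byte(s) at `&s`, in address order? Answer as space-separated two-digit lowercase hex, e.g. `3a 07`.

5d

prio (1b) val=1 bits=0x1 at bit 0: 0x01
len (3b) val=6 bits=0x6 at bit 1: 0x0d
chan (2b) val=1 bits=0x1 at bit 4: 0x1d
state (1b) val=1 bits=0x1 at bit 6: 0x5d
kind (1b) val=0 bits=0x0 at bit 7: 0x5d
word = 0x5d → little-endian bytes:
  [0]=0x5d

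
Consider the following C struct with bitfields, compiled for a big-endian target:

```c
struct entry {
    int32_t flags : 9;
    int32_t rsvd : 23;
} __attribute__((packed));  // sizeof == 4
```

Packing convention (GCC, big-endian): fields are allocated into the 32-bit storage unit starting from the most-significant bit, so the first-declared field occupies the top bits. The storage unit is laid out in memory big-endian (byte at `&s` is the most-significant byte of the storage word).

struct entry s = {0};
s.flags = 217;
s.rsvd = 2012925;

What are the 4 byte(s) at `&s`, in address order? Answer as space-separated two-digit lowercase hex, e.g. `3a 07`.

flags (9b) val=217 bits=0xd9 at bit 23: 0x6c800000
rsvd (23b) val=2012925 bits=0x1eb6fd at bit 0: 0x6c9eb6fd
word = 0x6c9eb6fd → big-endian bytes:
  [0]=0x6c  [1]=0x9e  [2]=0xb6  [3]=0xfd

6c 9e b6 fd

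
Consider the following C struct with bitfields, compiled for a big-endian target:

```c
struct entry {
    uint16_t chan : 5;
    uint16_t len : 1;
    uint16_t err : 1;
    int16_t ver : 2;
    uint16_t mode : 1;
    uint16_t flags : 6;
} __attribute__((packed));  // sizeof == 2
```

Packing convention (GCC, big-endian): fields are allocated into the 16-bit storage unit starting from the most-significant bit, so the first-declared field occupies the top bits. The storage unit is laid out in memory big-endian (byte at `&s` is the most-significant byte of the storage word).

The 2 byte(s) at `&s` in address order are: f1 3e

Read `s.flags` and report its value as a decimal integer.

[0]=0xf1 [1]=0x3e (big-endian) → word 0xf13e
chan [11+:5] = (word>>11) & 0x1f = 30
len [10+:1] = (word>>10) & 0x1 = 0
err [9+:1] = (word>>9) & 0x1 = 0
ver [7+:2] = (word>>7) & 0x3 = 2
mode [6+:1] = (word>>6) & 0x1 = 0
flags [0+:6] = (word>>0) & 0x3f = 62  ←

62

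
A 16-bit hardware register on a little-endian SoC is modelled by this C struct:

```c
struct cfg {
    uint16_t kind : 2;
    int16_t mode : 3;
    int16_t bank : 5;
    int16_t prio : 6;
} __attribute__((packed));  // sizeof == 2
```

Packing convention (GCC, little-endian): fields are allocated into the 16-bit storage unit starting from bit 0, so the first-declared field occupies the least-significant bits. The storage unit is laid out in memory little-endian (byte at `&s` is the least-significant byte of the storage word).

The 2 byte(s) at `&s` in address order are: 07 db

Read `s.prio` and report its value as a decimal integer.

[0]=0x07 [1]=0xdb (little-endian) → word 0xdb07
kind [0+:2] = (word>>0) & 0x3 = 3
mode [2+:3] = (word>>2) & 0x7 = 1
bank [5+:5] = (word>>5) & 0x1f = 24
prio [10+:6] = (word>>10) & 0x3f = 54  ←
prio signed 6b, MSB=1: 54 - 64 = -10

-10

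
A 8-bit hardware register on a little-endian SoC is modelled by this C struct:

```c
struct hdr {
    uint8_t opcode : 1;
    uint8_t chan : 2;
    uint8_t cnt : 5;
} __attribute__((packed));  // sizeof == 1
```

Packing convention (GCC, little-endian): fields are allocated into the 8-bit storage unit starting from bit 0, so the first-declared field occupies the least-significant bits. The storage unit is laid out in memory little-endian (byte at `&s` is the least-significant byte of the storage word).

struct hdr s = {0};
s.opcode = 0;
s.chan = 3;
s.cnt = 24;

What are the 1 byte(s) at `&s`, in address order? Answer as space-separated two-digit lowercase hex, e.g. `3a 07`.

opcode (1b) val=0 bits=0x0 at bit 0: 0x00
chan (2b) val=3 bits=0x3 at bit 1: 0x06
cnt (5b) val=24 bits=0x18 at bit 3: 0xc6
word = 0xc6 → little-endian bytes:
  [0]=0xc6

c6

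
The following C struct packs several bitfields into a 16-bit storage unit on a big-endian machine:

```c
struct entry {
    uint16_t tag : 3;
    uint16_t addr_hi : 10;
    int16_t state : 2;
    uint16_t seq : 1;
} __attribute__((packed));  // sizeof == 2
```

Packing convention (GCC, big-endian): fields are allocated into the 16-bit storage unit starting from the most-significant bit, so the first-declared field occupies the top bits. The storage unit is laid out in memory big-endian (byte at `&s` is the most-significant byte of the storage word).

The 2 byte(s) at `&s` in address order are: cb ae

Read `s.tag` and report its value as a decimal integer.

[0]=0xcb [1]=0xae (big-endian) → word 0xcbae
tag [13+:3] = (word>>13) & 0x7 = 6  ←
addr_hi [3+:10] = (word>>3) & 0x3ff = 373
state [1+:2] = (word>>1) & 0x3 = 3
seq [0+:1] = (word>>0) & 0x1 = 0

6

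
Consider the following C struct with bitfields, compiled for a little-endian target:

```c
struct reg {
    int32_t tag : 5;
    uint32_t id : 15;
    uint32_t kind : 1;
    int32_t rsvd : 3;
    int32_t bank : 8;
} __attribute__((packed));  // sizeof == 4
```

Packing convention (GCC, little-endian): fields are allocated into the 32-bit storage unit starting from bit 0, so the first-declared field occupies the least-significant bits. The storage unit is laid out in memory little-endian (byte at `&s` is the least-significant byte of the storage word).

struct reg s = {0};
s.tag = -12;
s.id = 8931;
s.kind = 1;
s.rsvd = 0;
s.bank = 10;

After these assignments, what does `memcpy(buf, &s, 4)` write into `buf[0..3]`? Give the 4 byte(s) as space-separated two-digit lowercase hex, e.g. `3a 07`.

74 5c 14 0a

tag:5 = -12 → 0x14 << 0 → word 0x00000014
id:15 = 8931 → 0x22e3 << 5 → word 0x00045c74
kind:1 = 1 → 0x1 << 20 → word 0x00145c74
rsvd:3 = 0 → 0x0 << 21 → word 0x00145c74
bank:8 = 10 → 0xa << 24 → word 0x0a145c74
word = 0x0a145c74 → little-endian bytes:
  [0]=0x74  [1]=0x5c  [2]=0x14  [3]=0x0a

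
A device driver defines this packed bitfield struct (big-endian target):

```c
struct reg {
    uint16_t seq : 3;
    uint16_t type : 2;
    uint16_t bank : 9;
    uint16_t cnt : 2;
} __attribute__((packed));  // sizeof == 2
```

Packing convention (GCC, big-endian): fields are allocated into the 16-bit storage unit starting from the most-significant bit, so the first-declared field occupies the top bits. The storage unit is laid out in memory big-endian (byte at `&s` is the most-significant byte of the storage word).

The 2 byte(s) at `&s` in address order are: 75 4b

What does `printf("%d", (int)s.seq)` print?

[0]=0x75 [1]=0x4b (big-endian) → word 0x754b
seq [13+:3] = (word>>13) & 0x7 = 3  ←
type [11+:2] = (word>>11) & 0x3 = 2
bank [2+:9] = (word>>2) & 0x1ff = 338
cnt [0+:2] = (word>>0) & 0x3 = 3

3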